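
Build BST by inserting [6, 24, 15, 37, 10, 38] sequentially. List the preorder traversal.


Root = 6; build tree by BST insertion.
Preorder traversal: [6, 24, 15, 10, 37, 38]


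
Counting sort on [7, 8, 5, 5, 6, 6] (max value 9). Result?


Count array: [0, 0, 0, 0, 0, 2, 2, 1, 1, 0]
Reconstruct: [5, 5, 6, 6, 7, 8]


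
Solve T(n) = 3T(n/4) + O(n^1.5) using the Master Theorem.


a=3, b=4, c=1.5. log_4(3)=0.792 < c=1.5. Case 3: O(n^c) = O(n^1.500)
Complexity: O(n^1.500)


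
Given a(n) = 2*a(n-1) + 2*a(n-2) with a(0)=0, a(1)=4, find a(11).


Build bottom-up:
...a(9)=9792, a(10)=26752, a(11)=2*26752+2*9792=73088


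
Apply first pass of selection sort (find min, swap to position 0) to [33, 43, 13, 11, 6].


After one pass: [6, 43, 13, 11, 33]


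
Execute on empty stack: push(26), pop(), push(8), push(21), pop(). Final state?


push(26) -> [26]
pop() returns 26 -> []
push(8) -> [8]
push(21) -> [8, 21]
pop() returns 21 -> [8]
Final stack (bottom to top): [8]


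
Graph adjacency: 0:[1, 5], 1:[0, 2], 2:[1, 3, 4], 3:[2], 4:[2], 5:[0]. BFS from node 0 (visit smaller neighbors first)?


BFS queue: start with [0]
Visit order: [0, 1, 5, 2, 3, 4]


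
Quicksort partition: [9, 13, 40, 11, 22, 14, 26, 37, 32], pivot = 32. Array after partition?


Elements <= 32 go left of pivot.
Result: [9, 13, 11, 22, 14, 26, 32, 37, 40], pivot at index 6


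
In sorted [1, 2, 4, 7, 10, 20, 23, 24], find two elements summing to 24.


Two pointers: lo=0, hi=7
Found pair: (1, 23) summing to 24


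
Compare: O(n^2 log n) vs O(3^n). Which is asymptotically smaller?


n^2 log n grows slower than exponential (base 3)
O(n^2 log n) is asymptotically smaller; O(3^n) grows faster


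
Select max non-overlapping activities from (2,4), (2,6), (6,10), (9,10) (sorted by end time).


Greedy: pick earliest-ending, then skip overlaps.
Selected (2 activities): [(2, 4), (6, 10)]


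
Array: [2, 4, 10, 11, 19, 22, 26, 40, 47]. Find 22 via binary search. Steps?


Search for 22:
[0,8] mid=4 arr[4]=19
[5,8] mid=6 arr[6]=26
[5,5] mid=5 arr[5]=22
Total: 3 comparisons


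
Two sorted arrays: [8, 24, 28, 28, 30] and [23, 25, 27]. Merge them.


Compare heads, take smaller each step.
Merged: [8, 23, 24, 25, 27, 28, 28, 30]


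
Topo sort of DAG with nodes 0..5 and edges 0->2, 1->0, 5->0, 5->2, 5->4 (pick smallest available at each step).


Kahn's algorithm, process smallest node first
Order: [1, 3, 5, 0, 2, 4]


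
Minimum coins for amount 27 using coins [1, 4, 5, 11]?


dp[0]=0; dp[i]=1+min(dp[i-c] for c in coins)
...dp[22]=2, dp[23]=3, dp[24]=4, dp[25]=4, dp[26]=3, dp[27]=3
Minimum coins for 27 = 3


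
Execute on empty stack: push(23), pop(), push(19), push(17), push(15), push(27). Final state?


push(23) -> [23]
pop() returns 23 -> []
push(19) -> [19]
push(17) -> [19, 17]
push(15) -> [19, 17, 15]
push(27) -> [19, 17, 15, 27]
Final stack (bottom to top): [19, 17, 15, 27]


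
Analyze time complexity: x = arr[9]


Analysis: constant-time operation, no loop
Complexity: O(1)


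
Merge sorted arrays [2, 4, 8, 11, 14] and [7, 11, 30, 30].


Compare heads, take smaller each step.
Merged: [2, 4, 7, 8, 11, 11, 14, 30, 30]


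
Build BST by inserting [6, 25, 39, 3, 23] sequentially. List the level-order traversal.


Root = 6; build tree by BST insertion.
Level-Order traversal: [6, 3, 25, 23, 39]


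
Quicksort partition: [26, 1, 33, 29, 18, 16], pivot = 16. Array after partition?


Elements <= 16 go left of pivot.
Result: [1, 16, 33, 29, 18, 26], pivot at index 1


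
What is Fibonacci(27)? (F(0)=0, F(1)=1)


F(n)=F(n-1)+F(n-2)
...F(25)=75025, F(26)=121393, F(27)=196418


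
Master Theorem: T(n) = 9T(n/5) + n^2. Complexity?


a=9, b=5, c=2. log_5(9)=1.365 < c=2. Case 3: O(n^c) = O(n^2)
Complexity: O(n^2)


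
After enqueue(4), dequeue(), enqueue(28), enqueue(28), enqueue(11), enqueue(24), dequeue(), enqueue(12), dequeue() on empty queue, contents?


enqueue(4) -> [4]
dequeue() returns 4 -> []
enqueue(28) -> [28]
enqueue(28) -> [28, 28]
enqueue(11) -> [28, 28, 11]
enqueue(24) -> [28, 28, 11, 24]
dequeue() returns 28 -> [28, 11, 24]
enqueue(12) -> [28, 11, 24, 12]
dequeue() returns 28 -> [11, 24, 12]
Final queue (front to back): [11, 24, 12]


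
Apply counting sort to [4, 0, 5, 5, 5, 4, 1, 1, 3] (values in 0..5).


Count array: [1, 2, 0, 1, 2, 3]
Reconstruct: [0, 1, 1, 3, 4, 4, 5, 5, 5]


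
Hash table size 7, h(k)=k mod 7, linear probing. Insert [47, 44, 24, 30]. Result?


Insertions: 47->slot 5; 44->slot 2; 24->slot 3; 30->slot 4
Table: [None, None, 44, 24, 30, 47, None]


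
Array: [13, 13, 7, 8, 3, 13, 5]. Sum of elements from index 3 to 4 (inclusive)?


Prefix sums: [0, 13, 26, 33, 41, 44, 57, 62]
Sum[3..4] = prefix[5] - prefix[3] = 44 - 33 = 11


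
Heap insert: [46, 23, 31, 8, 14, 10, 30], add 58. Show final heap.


Append 58: [46, 23, 31, 8, 14, 10, 30, 58]
Bubble up: swap idx 7(58) with idx 3(8); swap idx 3(58) with idx 1(23); swap idx 1(58) with idx 0(46)
Result: [58, 46, 31, 23, 14, 10, 30, 8]


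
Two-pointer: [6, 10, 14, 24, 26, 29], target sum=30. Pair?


Two pointers: lo=0, hi=5
Found pair: (6, 24) summing to 30


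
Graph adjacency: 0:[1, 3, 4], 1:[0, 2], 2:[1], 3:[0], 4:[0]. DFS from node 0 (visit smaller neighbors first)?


DFS stack-based: start with [0]
Visit order: [0, 1, 2, 3, 4]


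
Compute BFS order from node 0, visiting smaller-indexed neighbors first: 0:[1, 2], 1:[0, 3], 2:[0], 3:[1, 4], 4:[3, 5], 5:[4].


BFS queue: start with [0]
Visit order: [0, 1, 2, 3, 4, 5]


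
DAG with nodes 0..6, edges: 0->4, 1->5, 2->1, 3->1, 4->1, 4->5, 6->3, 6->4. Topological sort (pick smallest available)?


Kahn's algorithm, process smallest node first
Order: [0, 2, 6, 3, 4, 1, 5]


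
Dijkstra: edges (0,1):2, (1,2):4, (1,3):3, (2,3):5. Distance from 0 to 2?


Dijkstra from 0:
Distances: {0: 0, 1: 2, 2: 6, 3: 5}
Shortest distance to 2 = 6, path = [0, 1, 2]


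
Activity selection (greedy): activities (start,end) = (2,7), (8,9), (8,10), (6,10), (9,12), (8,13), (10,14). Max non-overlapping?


Greedy: pick earliest-ending, then skip overlaps.
Selected (3 activities): [(2, 7), (8, 9), (9, 12)]


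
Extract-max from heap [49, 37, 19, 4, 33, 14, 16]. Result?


Max = 49
Replace root with last, heapify down
Resulting heap: [37, 33, 19, 4, 16, 14]


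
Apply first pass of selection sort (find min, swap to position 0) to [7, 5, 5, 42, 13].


After one pass: [5, 7, 5, 42, 13]


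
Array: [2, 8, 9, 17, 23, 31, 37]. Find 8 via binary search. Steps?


Search for 8:
[0,6] mid=3 arr[3]=17
[0,2] mid=1 arr[1]=8
Total: 2 comparisons


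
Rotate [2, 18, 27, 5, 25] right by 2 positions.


Right rotate by 2: [5, 25, 2, 18, 27]


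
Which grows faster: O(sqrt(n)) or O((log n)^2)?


polylogarithmic grows slower than sublinear
O((log n)^2) is asymptotically smaller; O(sqrt(n)) grows faster


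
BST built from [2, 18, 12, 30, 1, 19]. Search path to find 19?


BST root = 2
Search for 19: compare at each node
Path: [2, 18, 30, 19]


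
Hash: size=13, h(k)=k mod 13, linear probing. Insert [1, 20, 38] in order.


Insertions: 1->slot 1; 20->slot 7; 38->slot 12
Table: [None, 1, None, None, None, None, None, 20, None, None, None, None, 38]


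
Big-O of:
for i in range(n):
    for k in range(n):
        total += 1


Per nesting level: O(n) * O(n) = O(n^2)
Complexity: O(n^2)


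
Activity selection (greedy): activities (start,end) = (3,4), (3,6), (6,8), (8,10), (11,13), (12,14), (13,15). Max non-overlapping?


Greedy: pick earliest-ending, then skip overlaps.
Selected (5 activities): [(3, 4), (6, 8), (8, 10), (11, 13), (13, 15)]


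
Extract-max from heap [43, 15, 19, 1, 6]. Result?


Max = 43
Replace root with last, heapify down
Resulting heap: [19, 15, 6, 1]


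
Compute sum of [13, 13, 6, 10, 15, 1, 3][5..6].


Prefix sums: [0, 13, 26, 32, 42, 57, 58, 61]
Sum[5..6] = prefix[7] - prefix[5] = 61 - 57 = 4


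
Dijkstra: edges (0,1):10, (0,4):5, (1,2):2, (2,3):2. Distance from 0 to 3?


Dijkstra from 0:
Distances: {0: 0, 1: 10, 2: 12, 3: 14, 4: 5}
Shortest distance to 3 = 14, path = [0, 1, 2, 3]


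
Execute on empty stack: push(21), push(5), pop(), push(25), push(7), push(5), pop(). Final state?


push(21) -> [21]
push(5) -> [21, 5]
pop() returns 5 -> [21]
push(25) -> [21, 25]
push(7) -> [21, 25, 7]
push(5) -> [21, 25, 7, 5]
pop() returns 5 -> [21, 25, 7]
Final stack (bottom to top): [21, 25, 7]


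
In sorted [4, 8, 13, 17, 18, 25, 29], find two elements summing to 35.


Two pointers: lo=0, hi=6
Found pair: (17, 18) summing to 35


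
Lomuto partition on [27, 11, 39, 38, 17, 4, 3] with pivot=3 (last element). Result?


Elements <= 3 go left of pivot.
Result: [3, 11, 39, 38, 17, 4, 27], pivot at index 0


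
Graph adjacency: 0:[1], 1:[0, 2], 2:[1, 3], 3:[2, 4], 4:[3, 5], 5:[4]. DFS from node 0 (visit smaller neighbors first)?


DFS stack-based: start with [0]
Visit order: [0, 1, 2, 3, 4, 5]


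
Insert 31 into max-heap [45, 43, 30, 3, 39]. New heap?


Append 31: [45, 43, 30, 3, 39, 31]
Bubble up: swap idx 5(31) with idx 2(30)
Result: [45, 43, 31, 3, 39, 30]


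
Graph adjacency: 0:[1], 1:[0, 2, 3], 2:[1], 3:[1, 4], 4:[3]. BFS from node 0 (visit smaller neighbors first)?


BFS queue: start with [0]
Visit order: [0, 1, 2, 3, 4]


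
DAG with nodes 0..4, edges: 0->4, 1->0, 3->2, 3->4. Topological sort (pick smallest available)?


Kahn's algorithm, process smallest node first
Order: [1, 0, 3, 2, 4]


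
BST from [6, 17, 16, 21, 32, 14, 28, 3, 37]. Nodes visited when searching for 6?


BST root = 6
Search for 6: compare at each node
Path: [6]


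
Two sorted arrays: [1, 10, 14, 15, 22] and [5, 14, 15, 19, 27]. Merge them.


Compare heads, take smaller each step.
Merged: [1, 5, 10, 14, 14, 15, 15, 19, 22, 27]


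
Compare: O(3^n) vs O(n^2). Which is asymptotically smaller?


quadratic grows slower than exponential (base 3)
O(n^2) is asymptotically smaller; O(3^n) grows faster


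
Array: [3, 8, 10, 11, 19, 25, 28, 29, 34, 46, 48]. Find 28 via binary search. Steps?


Search for 28:
[0,10] mid=5 arr[5]=25
[6,10] mid=8 arr[8]=34
[6,7] mid=6 arr[6]=28
Total: 3 comparisons


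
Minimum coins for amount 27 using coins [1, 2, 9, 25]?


dp[0]=0; dp[i]=1+min(dp[i-c] for c in coins)
...dp[22]=4, dp[23]=5, dp[24]=5, dp[25]=1, dp[26]=2, dp[27]=2
Minimum coins for 27 = 2


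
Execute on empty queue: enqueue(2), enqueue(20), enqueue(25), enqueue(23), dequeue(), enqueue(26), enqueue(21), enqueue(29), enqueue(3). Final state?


enqueue(2) -> [2]
enqueue(20) -> [2, 20]
enqueue(25) -> [2, 20, 25]
enqueue(23) -> [2, 20, 25, 23]
dequeue() returns 2 -> [20, 25, 23]
enqueue(26) -> [20, 25, 23, 26]
enqueue(21) -> [20, 25, 23, 26, 21]
enqueue(29) -> [20, 25, 23, 26, 21, 29]
enqueue(3) -> [20, 25, 23, 26, 21, 29, 3]
Final queue (front to back): [20, 25, 23, 26, 21, 29, 3]


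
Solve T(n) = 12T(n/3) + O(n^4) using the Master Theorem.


a=12, b=3, c=4. log_3(12)=2.262 < c=4. Case 3: O(n^c) = O(n^4)
Complexity: O(n^4)


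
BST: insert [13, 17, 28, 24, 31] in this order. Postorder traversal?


Root = 13; build tree by BST insertion.
Postorder traversal: [24, 31, 28, 17, 13]


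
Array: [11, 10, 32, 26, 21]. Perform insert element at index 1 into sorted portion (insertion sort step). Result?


After one pass: [10, 11, 32, 26, 21]


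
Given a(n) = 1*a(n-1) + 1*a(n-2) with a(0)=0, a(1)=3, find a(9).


Build bottom-up:
...a(7)=39, a(8)=63, a(9)=1*63+1*39=102


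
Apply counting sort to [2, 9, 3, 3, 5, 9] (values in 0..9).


Count array: [0, 0, 1, 2, 0, 1, 0, 0, 0, 2]
Reconstruct: [2, 3, 3, 5, 9, 9]


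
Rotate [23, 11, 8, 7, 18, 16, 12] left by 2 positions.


Left rotate by 2: [8, 7, 18, 16, 12, 23, 11]


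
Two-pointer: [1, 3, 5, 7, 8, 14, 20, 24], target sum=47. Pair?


Two pointers: lo=0, hi=7
No pair sums to 47


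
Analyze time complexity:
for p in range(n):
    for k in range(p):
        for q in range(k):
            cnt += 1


Per nesting level: O(n) * O(n) [triangular over p] * O(n) [triangular over k] = O(n^3)
Complexity: O(n^3)


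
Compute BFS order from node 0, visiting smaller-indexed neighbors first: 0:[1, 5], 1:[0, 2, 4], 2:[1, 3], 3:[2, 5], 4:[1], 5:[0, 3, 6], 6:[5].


BFS queue: start with [0]
Visit order: [0, 1, 5, 2, 4, 3, 6]


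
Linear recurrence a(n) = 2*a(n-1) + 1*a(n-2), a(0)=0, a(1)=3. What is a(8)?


Build bottom-up:
...a(6)=210, a(7)=507, a(8)=2*507+1*210=1224


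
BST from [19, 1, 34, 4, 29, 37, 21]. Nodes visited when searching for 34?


BST root = 19
Search for 34: compare at each node
Path: [19, 34]


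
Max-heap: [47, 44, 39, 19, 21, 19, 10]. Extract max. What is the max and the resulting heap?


Max = 47
Replace root with last, heapify down
Resulting heap: [44, 21, 39, 19, 10, 19]


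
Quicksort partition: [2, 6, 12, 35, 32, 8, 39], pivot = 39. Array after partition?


Elements <= 39 go left of pivot.
Result: [2, 6, 12, 35, 32, 8, 39], pivot at index 6


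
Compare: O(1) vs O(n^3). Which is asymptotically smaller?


constant grows slower than cubic
O(1) is asymptotically smaller; O(n^3) grows faster


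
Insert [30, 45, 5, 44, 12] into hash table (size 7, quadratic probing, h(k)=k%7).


Insertions: 30->slot 2; 45->slot 3; 5->slot 5; 44->slot 6; 12->slot 0
Table: [12, None, 30, 45, None, 5, 44]


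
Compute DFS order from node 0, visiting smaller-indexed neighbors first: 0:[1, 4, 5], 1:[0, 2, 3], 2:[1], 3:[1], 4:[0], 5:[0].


DFS stack-based: start with [0]
Visit order: [0, 1, 2, 3, 4, 5]


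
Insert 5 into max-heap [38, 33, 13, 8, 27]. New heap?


Append 5: [38, 33, 13, 8, 27, 5]
Bubble up: no swaps needed
Result: [38, 33, 13, 8, 27, 5]


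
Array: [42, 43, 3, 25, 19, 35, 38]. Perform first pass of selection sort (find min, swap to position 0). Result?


After one pass: [3, 43, 42, 25, 19, 35, 38]


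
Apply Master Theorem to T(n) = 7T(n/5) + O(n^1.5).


a=7, b=5, c=1.5. log_5(7)=1.209 < c=1.5. Case 3: O(n^c) = O(n^1.500)
Complexity: O(n^1.500)


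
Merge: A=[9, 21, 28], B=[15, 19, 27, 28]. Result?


Compare heads, take smaller each step.
Merged: [9, 15, 19, 21, 27, 28, 28]


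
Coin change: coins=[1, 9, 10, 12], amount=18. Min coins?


dp[0]=0; dp[i]=1+min(dp[i-c] for c in coins)
...dp[13]=2, dp[14]=3, dp[15]=4, dp[16]=5, dp[17]=6, dp[18]=2
Minimum coins for 18 = 2


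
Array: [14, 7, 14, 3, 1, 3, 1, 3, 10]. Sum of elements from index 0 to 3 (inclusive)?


Prefix sums: [0, 14, 21, 35, 38, 39, 42, 43, 46, 56]
Sum[0..3] = prefix[4] - prefix[0] = 38 - 0 = 38


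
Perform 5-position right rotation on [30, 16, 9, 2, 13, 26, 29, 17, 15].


Right rotate by 5: [13, 26, 29, 17, 15, 30, 16, 9, 2]


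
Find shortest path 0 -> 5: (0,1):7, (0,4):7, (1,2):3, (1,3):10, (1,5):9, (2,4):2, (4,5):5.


Dijkstra from 0:
Distances: {0: 0, 1: 7, 2: 9, 3: 17, 4: 7, 5: 12}
Shortest distance to 5 = 12, path = [0, 4, 5]


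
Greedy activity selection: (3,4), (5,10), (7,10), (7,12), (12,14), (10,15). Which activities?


Greedy: pick earliest-ending, then skip overlaps.
Selected (3 activities): [(3, 4), (5, 10), (12, 14)]


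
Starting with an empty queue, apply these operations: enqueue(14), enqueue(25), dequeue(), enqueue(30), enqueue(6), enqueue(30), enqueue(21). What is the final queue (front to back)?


enqueue(14) -> [14]
enqueue(25) -> [14, 25]
dequeue() returns 14 -> [25]
enqueue(30) -> [25, 30]
enqueue(6) -> [25, 30, 6]
enqueue(30) -> [25, 30, 6, 30]
enqueue(21) -> [25, 30, 6, 30, 21]
Final queue (front to back): [25, 30, 6, 30, 21]


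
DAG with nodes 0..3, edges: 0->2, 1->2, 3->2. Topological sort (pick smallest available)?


Kahn's algorithm, process smallest node first
Order: [0, 1, 3, 2]


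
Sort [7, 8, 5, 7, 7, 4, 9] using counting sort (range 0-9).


Count array: [0, 0, 0, 0, 1, 1, 0, 3, 1, 1]
Reconstruct: [4, 5, 7, 7, 7, 8, 9]


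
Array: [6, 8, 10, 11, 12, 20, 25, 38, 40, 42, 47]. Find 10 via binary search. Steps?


Search for 10:
[0,10] mid=5 arr[5]=20
[0,4] mid=2 arr[2]=10
Total: 2 comparisons


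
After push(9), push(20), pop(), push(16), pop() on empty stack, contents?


push(9) -> [9]
push(20) -> [9, 20]
pop() returns 20 -> [9]
push(16) -> [9, 16]
pop() returns 16 -> [9]
Final stack (bottom to top): [9]


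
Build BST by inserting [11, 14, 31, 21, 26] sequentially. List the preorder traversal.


Root = 11; build tree by BST insertion.
Preorder traversal: [11, 14, 31, 21, 26]


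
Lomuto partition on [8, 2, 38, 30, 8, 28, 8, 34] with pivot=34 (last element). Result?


Elements <= 34 go left of pivot.
Result: [8, 2, 30, 8, 28, 8, 34, 38], pivot at index 6


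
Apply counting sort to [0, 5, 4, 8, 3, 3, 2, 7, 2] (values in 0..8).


Count array: [1, 0, 2, 2, 1, 1, 0, 1, 1]
Reconstruct: [0, 2, 2, 3, 3, 4, 5, 7, 8]


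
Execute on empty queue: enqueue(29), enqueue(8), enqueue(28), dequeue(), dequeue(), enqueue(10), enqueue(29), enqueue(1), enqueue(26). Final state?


enqueue(29) -> [29]
enqueue(8) -> [29, 8]
enqueue(28) -> [29, 8, 28]
dequeue() returns 29 -> [8, 28]
dequeue() returns 8 -> [28]
enqueue(10) -> [28, 10]
enqueue(29) -> [28, 10, 29]
enqueue(1) -> [28, 10, 29, 1]
enqueue(26) -> [28, 10, 29, 1, 26]
Final queue (front to back): [28, 10, 29, 1, 26]


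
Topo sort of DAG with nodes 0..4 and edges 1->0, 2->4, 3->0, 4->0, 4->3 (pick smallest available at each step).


Kahn's algorithm, process smallest node first
Order: [1, 2, 4, 3, 0]


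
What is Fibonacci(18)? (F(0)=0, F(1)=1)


F(n)=F(n-1)+F(n-2)
...F(16)=987, F(17)=1597, F(18)=2584


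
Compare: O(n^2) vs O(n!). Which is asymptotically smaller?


quadratic grows slower than factorial
O(n^2) is asymptotically smaller; O(n!) grows faster


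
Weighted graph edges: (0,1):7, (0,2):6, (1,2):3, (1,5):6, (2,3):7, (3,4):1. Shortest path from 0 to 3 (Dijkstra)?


Dijkstra from 0:
Distances: {0: 0, 1: 7, 2: 6, 3: 13, 4: 14, 5: 13}
Shortest distance to 3 = 13, path = [0, 2, 3]


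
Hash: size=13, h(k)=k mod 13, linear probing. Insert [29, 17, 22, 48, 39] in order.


Insertions: 29->slot 3; 17->slot 4; 22->slot 9; 48->slot 10; 39->slot 0
Table: [39, None, None, 29, 17, None, None, None, None, 22, 48, None, None]


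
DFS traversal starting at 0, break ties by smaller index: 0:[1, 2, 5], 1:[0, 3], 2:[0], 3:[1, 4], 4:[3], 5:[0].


DFS stack-based: start with [0]
Visit order: [0, 1, 3, 4, 2, 5]


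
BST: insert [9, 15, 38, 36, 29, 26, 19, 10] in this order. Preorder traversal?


Root = 9; build tree by BST insertion.
Preorder traversal: [9, 15, 10, 38, 36, 29, 26, 19]


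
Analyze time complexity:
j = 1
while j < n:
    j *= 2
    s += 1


Per nesting level: O(log n) = O(log n)
Complexity: O(log n)


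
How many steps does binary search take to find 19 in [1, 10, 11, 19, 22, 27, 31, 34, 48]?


Search for 19:
[0,8] mid=4 arr[4]=22
[0,3] mid=1 arr[1]=10
[2,3] mid=2 arr[2]=11
[3,3] mid=3 arr[3]=19
Total: 4 comparisons


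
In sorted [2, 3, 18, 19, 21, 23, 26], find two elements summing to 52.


Two pointers: lo=0, hi=6
No pair sums to 52


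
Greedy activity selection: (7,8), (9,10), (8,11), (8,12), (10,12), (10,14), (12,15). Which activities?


Greedy: pick earliest-ending, then skip overlaps.
Selected (4 activities): [(7, 8), (9, 10), (10, 12), (12, 15)]


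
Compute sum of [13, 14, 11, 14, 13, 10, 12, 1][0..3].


Prefix sums: [0, 13, 27, 38, 52, 65, 75, 87, 88]
Sum[0..3] = prefix[4] - prefix[0] = 52 - 0 = 52


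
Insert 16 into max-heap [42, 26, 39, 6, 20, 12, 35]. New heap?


Append 16: [42, 26, 39, 6, 20, 12, 35, 16]
Bubble up: swap idx 7(16) with idx 3(6)
Result: [42, 26, 39, 16, 20, 12, 35, 6]


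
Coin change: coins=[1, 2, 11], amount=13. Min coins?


dp[0]=0; dp[i]=1+min(dp[i-c] for c in coins)
...dp[8]=4, dp[9]=5, dp[10]=5, dp[11]=1, dp[12]=2, dp[13]=2
Minimum coins for 13 = 2


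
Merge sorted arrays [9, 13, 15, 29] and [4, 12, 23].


Compare heads, take smaller each step.
Merged: [4, 9, 12, 13, 15, 23, 29]


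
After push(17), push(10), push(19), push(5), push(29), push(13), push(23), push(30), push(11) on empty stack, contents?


push(17) -> [17]
push(10) -> [17, 10]
push(19) -> [17, 10, 19]
push(5) -> [17, 10, 19, 5]
push(29) -> [17, 10, 19, 5, 29]
push(13) -> [17, 10, 19, 5, 29, 13]
push(23) -> [17, 10, 19, 5, 29, 13, 23]
push(30) -> [17, 10, 19, 5, 29, 13, 23, 30]
push(11) -> [17, 10, 19, 5, 29, 13, 23, 30, 11]
Final stack (bottom to top): [17, 10, 19, 5, 29, 13, 23, 30, 11]


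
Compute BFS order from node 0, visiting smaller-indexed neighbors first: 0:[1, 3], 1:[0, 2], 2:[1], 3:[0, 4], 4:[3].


BFS queue: start with [0]
Visit order: [0, 1, 3, 2, 4]


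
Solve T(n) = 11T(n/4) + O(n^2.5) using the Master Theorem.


a=11, b=4, c=2.5. log_4(11)=1.730 < c=2.5. Case 3: O(n^c) = O(n^2.500)
Complexity: O(n^2.500)


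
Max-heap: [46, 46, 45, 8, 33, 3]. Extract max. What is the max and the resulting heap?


Max = 46
Replace root with last, heapify down
Resulting heap: [46, 33, 45, 8, 3]


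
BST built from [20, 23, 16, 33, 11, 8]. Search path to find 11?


BST root = 20
Search for 11: compare at each node
Path: [20, 16, 11]


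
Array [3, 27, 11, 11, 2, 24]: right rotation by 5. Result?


Right rotate by 5: [27, 11, 11, 2, 24, 3]


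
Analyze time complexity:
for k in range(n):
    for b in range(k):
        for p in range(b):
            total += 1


Per nesting level: O(n) * O(n) [triangular over k] * O(n) [triangular over b] = O(n^3)
Complexity: O(n^3)


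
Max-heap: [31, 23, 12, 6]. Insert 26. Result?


Append 26: [31, 23, 12, 6, 26]
Bubble up: swap idx 4(26) with idx 1(23)
Result: [31, 26, 12, 6, 23]


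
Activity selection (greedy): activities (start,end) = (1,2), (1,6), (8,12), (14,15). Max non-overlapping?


Greedy: pick earliest-ending, then skip overlaps.
Selected (3 activities): [(1, 2), (8, 12), (14, 15)]


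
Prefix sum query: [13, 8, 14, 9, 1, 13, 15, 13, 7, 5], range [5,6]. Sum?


Prefix sums: [0, 13, 21, 35, 44, 45, 58, 73, 86, 93, 98]
Sum[5..6] = prefix[7] - prefix[5] = 73 - 45 = 28


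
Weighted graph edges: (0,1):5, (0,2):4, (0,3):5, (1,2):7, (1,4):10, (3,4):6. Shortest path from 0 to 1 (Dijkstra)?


Dijkstra from 0:
Distances: {0: 0, 1: 5, 2: 4, 3: 5, 4: 11}
Shortest distance to 1 = 5, path = [0, 1]


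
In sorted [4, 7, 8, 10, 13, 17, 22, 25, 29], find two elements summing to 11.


Two pointers: lo=0, hi=8
Found pair: (4, 7) summing to 11


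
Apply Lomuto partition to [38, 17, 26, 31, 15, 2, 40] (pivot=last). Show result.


Elements <= 40 go left of pivot.
Result: [38, 17, 26, 31, 15, 2, 40], pivot at index 6


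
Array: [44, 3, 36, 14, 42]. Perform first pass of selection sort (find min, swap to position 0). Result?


After one pass: [3, 44, 36, 14, 42]


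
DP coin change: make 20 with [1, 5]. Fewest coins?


dp[0]=0; dp[i]=1+min(dp[i-c] for c in coins)
...dp[15]=3, dp[16]=4, dp[17]=5, dp[18]=6, dp[19]=7, dp[20]=4
Minimum coins for 20 = 4


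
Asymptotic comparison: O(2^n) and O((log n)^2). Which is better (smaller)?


polylogarithmic grows slower than exponential
O((log n)^2) is asymptotically smaller; O(2^n) grows faster


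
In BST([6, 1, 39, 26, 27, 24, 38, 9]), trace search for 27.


BST root = 6
Search for 27: compare at each node
Path: [6, 39, 26, 27]


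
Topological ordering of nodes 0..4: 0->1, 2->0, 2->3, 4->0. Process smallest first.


Kahn's algorithm, process smallest node first
Order: [2, 3, 4, 0, 1]


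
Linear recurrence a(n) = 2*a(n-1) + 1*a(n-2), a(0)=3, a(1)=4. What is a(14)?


Build bottom-up:
...a(12)=72663, a(13)=175424, a(14)=2*175424+1*72663=423511


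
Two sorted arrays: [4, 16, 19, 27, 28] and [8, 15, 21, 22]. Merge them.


Compare heads, take smaller each step.
Merged: [4, 8, 15, 16, 19, 21, 22, 27, 28]


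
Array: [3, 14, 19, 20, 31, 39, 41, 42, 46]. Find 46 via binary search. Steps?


Search for 46:
[0,8] mid=4 arr[4]=31
[5,8] mid=6 arr[6]=41
[7,8] mid=7 arr[7]=42
[8,8] mid=8 arr[8]=46
Total: 4 comparisons


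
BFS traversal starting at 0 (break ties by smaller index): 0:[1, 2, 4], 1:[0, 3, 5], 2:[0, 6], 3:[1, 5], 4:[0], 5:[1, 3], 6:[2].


BFS queue: start with [0]
Visit order: [0, 1, 2, 4, 3, 5, 6]


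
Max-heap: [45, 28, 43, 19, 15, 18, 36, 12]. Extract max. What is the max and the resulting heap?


Max = 45
Replace root with last, heapify down
Resulting heap: [43, 28, 36, 19, 15, 18, 12]


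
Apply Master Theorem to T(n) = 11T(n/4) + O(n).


a=11, b=4, c=1. log_4(11)=1.730 > c=1. Case 1: O(n^log_b(a)) = O(n^1.730)
Complexity: O(n^1.730)


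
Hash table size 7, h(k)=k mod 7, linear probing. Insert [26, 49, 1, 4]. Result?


Insertions: 26->slot 5; 49->slot 0; 1->slot 1; 4->slot 4
Table: [49, 1, None, None, 4, 26, None]


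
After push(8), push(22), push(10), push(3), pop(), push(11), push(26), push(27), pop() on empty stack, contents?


push(8) -> [8]
push(22) -> [8, 22]
push(10) -> [8, 22, 10]
push(3) -> [8, 22, 10, 3]
pop() returns 3 -> [8, 22, 10]
push(11) -> [8, 22, 10, 11]
push(26) -> [8, 22, 10, 11, 26]
push(27) -> [8, 22, 10, 11, 26, 27]
pop() returns 27 -> [8, 22, 10, 11, 26]
Final stack (bottom to top): [8, 22, 10, 11, 26]


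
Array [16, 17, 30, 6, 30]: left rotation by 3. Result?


Left rotate by 3: [6, 30, 16, 17, 30]


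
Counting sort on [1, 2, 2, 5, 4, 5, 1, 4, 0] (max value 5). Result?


Count array: [1, 2, 2, 0, 2, 2]
Reconstruct: [0, 1, 1, 2, 2, 4, 4, 5, 5]


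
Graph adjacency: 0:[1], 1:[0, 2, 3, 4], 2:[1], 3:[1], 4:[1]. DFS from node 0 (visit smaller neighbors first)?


DFS stack-based: start with [0]
Visit order: [0, 1, 2, 3, 4]


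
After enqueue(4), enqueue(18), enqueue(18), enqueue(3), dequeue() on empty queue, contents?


enqueue(4) -> [4]
enqueue(18) -> [4, 18]
enqueue(18) -> [4, 18, 18]
enqueue(3) -> [4, 18, 18, 3]
dequeue() returns 4 -> [18, 18, 3]
Final queue (front to back): [18, 18, 3]


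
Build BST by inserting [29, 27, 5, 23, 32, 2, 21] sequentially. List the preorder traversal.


Root = 29; build tree by BST insertion.
Preorder traversal: [29, 27, 5, 2, 23, 21, 32]


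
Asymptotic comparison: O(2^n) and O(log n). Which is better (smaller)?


logarithmic grows slower than exponential
O(log n) is asymptotically smaller; O(2^n) grows faster


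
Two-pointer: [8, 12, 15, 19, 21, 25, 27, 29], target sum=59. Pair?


Two pointers: lo=0, hi=7
No pair sums to 59


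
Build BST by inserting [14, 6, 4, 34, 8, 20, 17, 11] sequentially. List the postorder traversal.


Root = 14; build tree by BST insertion.
Postorder traversal: [4, 11, 8, 6, 17, 20, 34, 14]


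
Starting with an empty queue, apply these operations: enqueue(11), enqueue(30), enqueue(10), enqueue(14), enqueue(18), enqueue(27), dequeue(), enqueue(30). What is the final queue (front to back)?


enqueue(11) -> [11]
enqueue(30) -> [11, 30]
enqueue(10) -> [11, 30, 10]
enqueue(14) -> [11, 30, 10, 14]
enqueue(18) -> [11, 30, 10, 14, 18]
enqueue(27) -> [11, 30, 10, 14, 18, 27]
dequeue() returns 11 -> [30, 10, 14, 18, 27]
enqueue(30) -> [30, 10, 14, 18, 27, 30]
Final queue (front to back): [30, 10, 14, 18, 27, 30]


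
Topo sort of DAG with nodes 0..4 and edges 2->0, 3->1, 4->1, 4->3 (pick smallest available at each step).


Kahn's algorithm, process smallest node first
Order: [2, 0, 4, 3, 1]


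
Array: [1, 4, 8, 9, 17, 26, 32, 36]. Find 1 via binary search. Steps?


Search for 1:
[0,7] mid=3 arr[3]=9
[0,2] mid=1 arr[1]=4
[0,0] mid=0 arr[0]=1
Total: 3 comparisons


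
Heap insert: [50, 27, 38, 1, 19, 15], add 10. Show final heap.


Append 10: [50, 27, 38, 1, 19, 15, 10]
Bubble up: no swaps needed
Result: [50, 27, 38, 1, 19, 15, 10]


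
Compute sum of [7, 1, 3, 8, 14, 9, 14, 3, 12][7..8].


Prefix sums: [0, 7, 8, 11, 19, 33, 42, 56, 59, 71]
Sum[7..8] = prefix[9] - prefix[7] = 71 - 56 = 15


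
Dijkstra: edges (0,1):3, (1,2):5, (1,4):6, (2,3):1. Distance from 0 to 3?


Dijkstra from 0:
Distances: {0: 0, 1: 3, 2: 8, 3: 9, 4: 9}
Shortest distance to 3 = 9, path = [0, 1, 2, 3]


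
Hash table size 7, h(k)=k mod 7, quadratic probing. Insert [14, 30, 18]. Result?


Insertions: 14->slot 0; 30->slot 2; 18->slot 4
Table: [14, None, 30, None, 18, None, None]


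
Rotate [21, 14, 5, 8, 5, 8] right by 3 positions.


Right rotate by 3: [8, 5, 8, 21, 14, 5]


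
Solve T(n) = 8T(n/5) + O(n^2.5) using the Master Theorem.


a=8, b=5, c=2.5. log_5(8)=1.292 < c=2.5. Case 3: O(n^c) = O(n^2.500)
Complexity: O(n^2.500)


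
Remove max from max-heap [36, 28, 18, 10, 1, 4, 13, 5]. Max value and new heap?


Max = 36
Replace root with last, heapify down
Resulting heap: [28, 10, 18, 5, 1, 4, 13]


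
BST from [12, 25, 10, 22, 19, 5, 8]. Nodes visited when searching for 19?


BST root = 12
Search for 19: compare at each node
Path: [12, 25, 22, 19]


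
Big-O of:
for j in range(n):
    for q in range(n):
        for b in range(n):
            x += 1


Per nesting level: O(n) * O(n) * O(n) = O(n^3)
Complexity: O(n^3)


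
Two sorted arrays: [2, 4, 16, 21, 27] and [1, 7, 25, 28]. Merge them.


Compare heads, take smaller each step.
Merged: [1, 2, 4, 7, 16, 21, 25, 27, 28]


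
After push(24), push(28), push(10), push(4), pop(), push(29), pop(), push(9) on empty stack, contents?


push(24) -> [24]
push(28) -> [24, 28]
push(10) -> [24, 28, 10]
push(4) -> [24, 28, 10, 4]
pop() returns 4 -> [24, 28, 10]
push(29) -> [24, 28, 10, 29]
pop() returns 29 -> [24, 28, 10]
push(9) -> [24, 28, 10, 9]
Final stack (bottom to top): [24, 28, 10, 9]


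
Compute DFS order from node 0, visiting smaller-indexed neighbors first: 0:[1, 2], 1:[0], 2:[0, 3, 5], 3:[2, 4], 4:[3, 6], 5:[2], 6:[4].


DFS stack-based: start with [0]
Visit order: [0, 1, 2, 3, 4, 6, 5]


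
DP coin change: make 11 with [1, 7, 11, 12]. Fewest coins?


dp[0]=0; dp[i]=1+min(dp[i-c] for c in coins)
...dp[6]=6, dp[7]=1, dp[8]=2, dp[9]=3, dp[10]=4, dp[11]=1
Minimum coins for 11 = 1


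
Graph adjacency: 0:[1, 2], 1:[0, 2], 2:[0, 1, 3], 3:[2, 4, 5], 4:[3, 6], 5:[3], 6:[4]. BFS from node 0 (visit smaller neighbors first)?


BFS queue: start with [0]
Visit order: [0, 1, 2, 3, 4, 5, 6]


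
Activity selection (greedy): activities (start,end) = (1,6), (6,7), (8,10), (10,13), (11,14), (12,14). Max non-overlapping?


Greedy: pick earliest-ending, then skip overlaps.
Selected (4 activities): [(1, 6), (6, 7), (8, 10), (10, 13)]


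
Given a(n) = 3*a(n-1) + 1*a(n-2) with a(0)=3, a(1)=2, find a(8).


Build bottom-up:
...a(6)=1047, a(7)=3458, a(8)=3*3458+1*1047=11421


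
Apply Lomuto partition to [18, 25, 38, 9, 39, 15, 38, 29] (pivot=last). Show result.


Elements <= 29 go left of pivot.
Result: [18, 25, 9, 15, 29, 38, 38, 39], pivot at index 4


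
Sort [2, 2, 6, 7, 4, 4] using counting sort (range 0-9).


Count array: [0, 0, 2, 0, 2, 0, 1, 1, 0, 0]
Reconstruct: [2, 2, 4, 4, 6, 7]


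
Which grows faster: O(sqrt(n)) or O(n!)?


sublinear grows slower than factorial
O(sqrt(n)) is asymptotically smaller; O(n!) grows faster


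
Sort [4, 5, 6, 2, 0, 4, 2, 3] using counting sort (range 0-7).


Count array: [1, 0, 2, 1, 2, 1, 1, 0]
Reconstruct: [0, 2, 2, 3, 4, 4, 5, 6]


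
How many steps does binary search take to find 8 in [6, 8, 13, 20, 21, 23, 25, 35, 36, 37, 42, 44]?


Search for 8:
[0,11] mid=5 arr[5]=23
[0,4] mid=2 arr[2]=13
[0,1] mid=0 arr[0]=6
[1,1] mid=1 arr[1]=8
Total: 4 comparisons


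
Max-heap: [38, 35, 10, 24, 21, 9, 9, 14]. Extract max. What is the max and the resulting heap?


Max = 38
Replace root with last, heapify down
Resulting heap: [35, 24, 10, 14, 21, 9, 9]


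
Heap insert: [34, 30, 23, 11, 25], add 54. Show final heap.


Append 54: [34, 30, 23, 11, 25, 54]
Bubble up: swap idx 5(54) with idx 2(23); swap idx 2(54) with idx 0(34)
Result: [54, 30, 34, 11, 25, 23]


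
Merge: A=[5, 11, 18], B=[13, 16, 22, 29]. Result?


Compare heads, take smaller each step.
Merged: [5, 11, 13, 16, 18, 22, 29]


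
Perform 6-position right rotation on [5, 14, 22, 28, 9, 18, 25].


Right rotate by 6: [14, 22, 28, 9, 18, 25, 5]


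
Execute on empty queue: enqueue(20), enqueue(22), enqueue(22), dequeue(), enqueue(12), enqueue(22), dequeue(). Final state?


enqueue(20) -> [20]
enqueue(22) -> [20, 22]
enqueue(22) -> [20, 22, 22]
dequeue() returns 20 -> [22, 22]
enqueue(12) -> [22, 22, 12]
enqueue(22) -> [22, 22, 12, 22]
dequeue() returns 22 -> [22, 12, 22]
Final queue (front to back): [22, 12, 22]


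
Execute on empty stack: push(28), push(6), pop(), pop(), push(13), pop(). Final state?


push(28) -> [28]
push(6) -> [28, 6]
pop() returns 6 -> [28]
pop() returns 28 -> []
push(13) -> [13]
pop() returns 13 -> []
Final stack (bottom to top): []


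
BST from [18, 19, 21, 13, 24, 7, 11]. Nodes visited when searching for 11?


BST root = 18
Search for 11: compare at each node
Path: [18, 13, 7, 11]


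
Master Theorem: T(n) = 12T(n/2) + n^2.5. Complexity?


a=12, b=2, c=2.5. log_2(12)=3.585 > c=2.5. Case 1: O(n^log_b(a)) = O(n^3.585)
Complexity: O(n^3.585)


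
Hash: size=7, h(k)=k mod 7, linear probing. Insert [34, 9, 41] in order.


Insertions: 34->slot 6; 9->slot 2; 41->slot 0
Table: [41, None, 9, None, None, None, 34]


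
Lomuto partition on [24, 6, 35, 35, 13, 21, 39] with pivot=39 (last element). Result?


Elements <= 39 go left of pivot.
Result: [24, 6, 35, 35, 13, 21, 39], pivot at index 6


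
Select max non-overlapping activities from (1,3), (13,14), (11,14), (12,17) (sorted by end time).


Greedy: pick earliest-ending, then skip overlaps.
Selected (2 activities): [(1, 3), (13, 14)]


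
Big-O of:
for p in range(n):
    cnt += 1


Per nesting level: O(n) = O(n)
Complexity: O(n)


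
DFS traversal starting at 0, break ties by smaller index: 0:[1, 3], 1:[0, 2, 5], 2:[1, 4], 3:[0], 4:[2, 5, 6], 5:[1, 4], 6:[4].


DFS stack-based: start with [0]
Visit order: [0, 1, 2, 4, 5, 6, 3]


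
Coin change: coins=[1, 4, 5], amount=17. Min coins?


dp[0]=0; dp[i]=1+min(dp[i-c] for c in coins)
...dp[12]=3, dp[13]=3, dp[14]=3, dp[15]=3, dp[16]=4, dp[17]=4
Minimum coins for 17 = 4


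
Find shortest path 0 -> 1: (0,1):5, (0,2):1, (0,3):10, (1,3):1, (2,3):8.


Dijkstra from 0:
Distances: {0: 0, 1: 5, 2: 1, 3: 6}
Shortest distance to 1 = 5, path = [0, 1]


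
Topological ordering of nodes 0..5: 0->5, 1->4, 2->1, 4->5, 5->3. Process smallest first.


Kahn's algorithm, process smallest node first
Order: [0, 2, 1, 4, 5, 3]


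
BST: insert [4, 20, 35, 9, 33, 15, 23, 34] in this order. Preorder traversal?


Root = 4; build tree by BST insertion.
Preorder traversal: [4, 20, 9, 15, 35, 33, 23, 34]


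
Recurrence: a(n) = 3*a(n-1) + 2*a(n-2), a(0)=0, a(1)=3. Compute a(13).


Build bottom-up:
...a(11)=851001, a(12)=3030885, a(13)=3*3030885+2*851001=10794657


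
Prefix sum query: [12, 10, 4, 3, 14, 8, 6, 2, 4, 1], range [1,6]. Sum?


Prefix sums: [0, 12, 22, 26, 29, 43, 51, 57, 59, 63, 64]
Sum[1..6] = prefix[7] - prefix[1] = 57 - 12 = 45


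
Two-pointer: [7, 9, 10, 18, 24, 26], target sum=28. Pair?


Two pointers: lo=0, hi=5
Found pair: (10, 18) summing to 28


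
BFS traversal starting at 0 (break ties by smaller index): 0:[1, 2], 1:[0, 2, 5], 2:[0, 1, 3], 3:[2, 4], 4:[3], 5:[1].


BFS queue: start with [0]
Visit order: [0, 1, 2, 5, 3, 4]


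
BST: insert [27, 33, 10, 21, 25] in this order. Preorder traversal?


Root = 27; build tree by BST insertion.
Preorder traversal: [27, 10, 21, 25, 33]


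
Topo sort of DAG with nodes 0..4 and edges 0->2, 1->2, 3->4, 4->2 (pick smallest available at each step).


Kahn's algorithm, process smallest node first
Order: [0, 1, 3, 4, 2]


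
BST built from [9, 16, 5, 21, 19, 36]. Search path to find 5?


BST root = 9
Search for 5: compare at each node
Path: [9, 5]


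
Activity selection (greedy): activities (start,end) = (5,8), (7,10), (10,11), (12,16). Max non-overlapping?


Greedy: pick earliest-ending, then skip overlaps.
Selected (3 activities): [(5, 8), (10, 11), (12, 16)]


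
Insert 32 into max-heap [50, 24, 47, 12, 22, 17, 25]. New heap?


Append 32: [50, 24, 47, 12, 22, 17, 25, 32]
Bubble up: swap idx 7(32) with idx 3(12); swap idx 3(32) with idx 1(24)
Result: [50, 32, 47, 24, 22, 17, 25, 12]


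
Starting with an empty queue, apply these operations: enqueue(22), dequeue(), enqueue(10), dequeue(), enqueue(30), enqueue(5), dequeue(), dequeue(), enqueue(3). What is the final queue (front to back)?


enqueue(22) -> [22]
dequeue() returns 22 -> []
enqueue(10) -> [10]
dequeue() returns 10 -> []
enqueue(30) -> [30]
enqueue(5) -> [30, 5]
dequeue() returns 30 -> [5]
dequeue() returns 5 -> []
enqueue(3) -> [3]
Final queue (front to back): [3]


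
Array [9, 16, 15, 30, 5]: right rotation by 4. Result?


Right rotate by 4: [16, 15, 30, 5, 9]


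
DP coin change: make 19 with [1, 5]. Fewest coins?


dp[0]=0; dp[i]=1+min(dp[i-c] for c in coins)
...dp[14]=6, dp[15]=3, dp[16]=4, dp[17]=5, dp[18]=6, dp[19]=7
Minimum coins for 19 = 7


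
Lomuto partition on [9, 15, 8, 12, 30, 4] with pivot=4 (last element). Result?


Elements <= 4 go left of pivot.
Result: [4, 15, 8, 12, 30, 9], pivot at index 0


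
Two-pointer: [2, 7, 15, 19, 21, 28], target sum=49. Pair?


Two pointers: lo=0, hi=5
Found pair: (21, 28) summing to 49


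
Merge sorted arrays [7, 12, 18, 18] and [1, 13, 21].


Compare heads, take smaller each step.
Merged: [1, 7, 12, 13, 18, 18, 21]


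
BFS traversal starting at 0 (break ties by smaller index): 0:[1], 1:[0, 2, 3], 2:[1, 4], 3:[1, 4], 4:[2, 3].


BFS queue: start with [0]
Visit order: [0, 1, 2, 3, 4]


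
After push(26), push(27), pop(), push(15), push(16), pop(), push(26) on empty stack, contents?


push(26) -> [26]
push(27) -> [26, 27]
pop() returns 27 -> [26]
push(15) -> [26, 15]
push(16) -> [26, 15, 16]
pop() returns 16 -> [26, 15]
push(26) -> [26, 15, 26]
Final stack (bottom to top): [26, 15, 26]


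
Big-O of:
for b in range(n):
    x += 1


Per nesting level: O(n) = O(n)
Complexity: O(n)


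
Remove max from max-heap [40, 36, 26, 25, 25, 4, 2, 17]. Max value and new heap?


Max = 40
Replace root with last, heapify down
Resulting heap: [36, 25, 26, 17, 25, 4, 2]


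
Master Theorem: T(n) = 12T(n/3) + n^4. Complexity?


a=12, b=3, c=4. log_3(12)=2.262 < c=4. Case 3: O(n^c) = O(n^4)
Complexity: O(n^4)


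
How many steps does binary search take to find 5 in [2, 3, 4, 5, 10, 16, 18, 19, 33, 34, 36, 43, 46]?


Search for 5:
[0,12] mid=6 arr[6]=18
[0,5] mid=2 arr[2]=4
[3,5] mid=4 arr[4]=10
[3,3] mid=3 arr[3]=5
Total: 4 comparisons


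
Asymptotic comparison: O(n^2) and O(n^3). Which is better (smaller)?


quadratic grows slower than cubic
O(n^2) is asymptotically smaller; O(n^3) grows faster


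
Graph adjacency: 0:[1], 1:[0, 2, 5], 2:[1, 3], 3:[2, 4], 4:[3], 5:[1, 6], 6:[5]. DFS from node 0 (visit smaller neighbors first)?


DFS stack-based: start with [0]
Visit order: [0, 1, 2, 3, 4, 5, 6]


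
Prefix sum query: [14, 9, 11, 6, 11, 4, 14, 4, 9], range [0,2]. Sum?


Prefix sums: [0, 14, 23, 34, 40, 51, 55, 69, 73, 82]
Sum[0..2] = prefix[3] - prefix[0] = 34 - 0 = 34


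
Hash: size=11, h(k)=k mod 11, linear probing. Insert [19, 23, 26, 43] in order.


Insertions: 19->slot 8; 23->slot 1; 26->slot 4; 43->slot 10
Table: [None, 23, None, None, 26, None, None, None, 19, None, 43]
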